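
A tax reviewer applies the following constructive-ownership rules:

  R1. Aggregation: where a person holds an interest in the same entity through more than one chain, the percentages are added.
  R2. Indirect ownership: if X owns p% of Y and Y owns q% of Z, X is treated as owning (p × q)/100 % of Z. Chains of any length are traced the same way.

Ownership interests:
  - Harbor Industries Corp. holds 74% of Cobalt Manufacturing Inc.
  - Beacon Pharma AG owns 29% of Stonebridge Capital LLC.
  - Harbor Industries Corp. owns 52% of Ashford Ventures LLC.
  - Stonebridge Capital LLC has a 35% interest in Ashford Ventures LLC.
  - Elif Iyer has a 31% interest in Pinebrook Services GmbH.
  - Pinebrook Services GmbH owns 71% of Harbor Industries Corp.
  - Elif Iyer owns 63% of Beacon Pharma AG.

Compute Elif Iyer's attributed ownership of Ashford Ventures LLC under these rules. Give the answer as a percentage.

Chain via Pinebrook Services GmbH → Harbor Industries Corp. (R2): 31% × 71% × 52% = 11.4452% of Ashford Ventures LLC.
Chain via Beacon Pharma AG → Stonebridge Capital LLC (R2): 63% × 29% × 35% = 6.3945% of Ashford Ventures LLC.
Aggregating (R1): 11.4452% + 6.3945% = 17.8397%.

17.8397%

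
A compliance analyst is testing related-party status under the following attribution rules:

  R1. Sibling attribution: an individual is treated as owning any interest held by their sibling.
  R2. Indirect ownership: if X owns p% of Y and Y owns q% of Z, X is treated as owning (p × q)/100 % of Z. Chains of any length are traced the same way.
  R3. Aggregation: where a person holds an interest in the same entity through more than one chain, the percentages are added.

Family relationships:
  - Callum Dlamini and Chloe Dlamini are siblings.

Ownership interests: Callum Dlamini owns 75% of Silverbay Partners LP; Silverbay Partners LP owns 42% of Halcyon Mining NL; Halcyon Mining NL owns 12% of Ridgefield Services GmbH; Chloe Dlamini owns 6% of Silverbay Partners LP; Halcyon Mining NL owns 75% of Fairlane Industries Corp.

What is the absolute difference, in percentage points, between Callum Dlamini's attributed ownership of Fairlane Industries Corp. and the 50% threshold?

24.485

By sibling attribution (R1), Callum Dlamini is treated as also owning Chloe Dlamini's interest in Silverbay Partners LP, giving 75% + 6% = 81%.
Chain via Silverbay Partners LP → Halcyon Mining NL (R2): 81% × 42% × 75% = 25.515% of Fairlane Industries Corp.
25.515% falls short of the 50% threshold by 24.485 percentage points.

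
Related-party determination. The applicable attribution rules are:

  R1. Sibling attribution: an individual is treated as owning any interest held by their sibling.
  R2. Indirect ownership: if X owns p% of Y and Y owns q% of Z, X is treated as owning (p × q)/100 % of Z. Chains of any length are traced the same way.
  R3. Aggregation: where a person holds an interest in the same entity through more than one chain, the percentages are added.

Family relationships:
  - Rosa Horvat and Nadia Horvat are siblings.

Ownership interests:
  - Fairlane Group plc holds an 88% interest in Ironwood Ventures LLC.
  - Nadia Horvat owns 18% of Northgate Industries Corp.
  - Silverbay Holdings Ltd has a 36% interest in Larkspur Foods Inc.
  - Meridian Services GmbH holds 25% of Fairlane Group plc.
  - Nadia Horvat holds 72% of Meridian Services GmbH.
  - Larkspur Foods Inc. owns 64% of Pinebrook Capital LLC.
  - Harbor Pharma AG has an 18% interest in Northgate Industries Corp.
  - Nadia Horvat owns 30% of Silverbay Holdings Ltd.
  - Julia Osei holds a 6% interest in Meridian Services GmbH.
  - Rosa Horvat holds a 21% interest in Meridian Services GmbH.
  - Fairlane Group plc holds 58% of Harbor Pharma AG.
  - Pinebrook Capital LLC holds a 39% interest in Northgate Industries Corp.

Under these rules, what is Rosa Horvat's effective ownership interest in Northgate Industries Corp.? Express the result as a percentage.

By sibling attribution (R1), Rosa Horvat is treated as also owning Nadia Horvat's interest in Meridian Services GmbH, giving 21% + 72% = 93%.
By sibling attribution (R1), Rosa Horvat is treated as owning Nadia Horvat's 30% interest in Silverbay Holdings Ltd.
By sibling attribution (R1), Rosa Horvat is treated as owning Nadia Horvat's 18% interest in Northgate Industries Corp.
Chain via Meridian Services GmbH → Fairlane Group plc → Harbor Pharma AG (R2): 93% × 25% × 58% × 18% = 2.4273% of Northgate Industries Corp.
Chain via Silverbay Holdings Ltd → Larkspur Foods Inc. → Pinebrook Capital LLC (R2): 30% × 36% × 64% × 39% = 2.69568% of Northgate Industries Corp.
Direct interest in Northgate Industries Corp: 18%.
Aggregating (R3): 2.4273% + 2.69568% + 18% = 23.12298%.

23.12298%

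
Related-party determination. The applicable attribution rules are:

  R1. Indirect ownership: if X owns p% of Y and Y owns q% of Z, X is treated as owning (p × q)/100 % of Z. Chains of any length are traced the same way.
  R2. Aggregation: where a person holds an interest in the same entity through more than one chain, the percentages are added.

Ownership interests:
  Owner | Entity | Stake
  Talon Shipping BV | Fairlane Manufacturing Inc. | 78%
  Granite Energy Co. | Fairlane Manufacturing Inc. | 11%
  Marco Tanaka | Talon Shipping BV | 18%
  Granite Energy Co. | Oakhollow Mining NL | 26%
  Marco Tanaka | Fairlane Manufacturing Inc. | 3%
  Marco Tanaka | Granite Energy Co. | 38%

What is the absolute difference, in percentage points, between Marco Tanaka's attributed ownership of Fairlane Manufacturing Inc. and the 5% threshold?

Chain via Talon Shipping BV (R1): 18% × 78% = 14.04% of Fairlane Manufacturing Inc.
Chain via Granite Energy Co. (R1): 38% × 11% = 4.18% of Fairlane Manufacturing Inc.
Direct interest in Fairlane Manufacturing Inc: 3%.
Aggregating (R2): 14.04% + 4.18% + 3% = 21.22%.
21.22% exceeds the 5% threshold by 16.22 percentage points.

16.22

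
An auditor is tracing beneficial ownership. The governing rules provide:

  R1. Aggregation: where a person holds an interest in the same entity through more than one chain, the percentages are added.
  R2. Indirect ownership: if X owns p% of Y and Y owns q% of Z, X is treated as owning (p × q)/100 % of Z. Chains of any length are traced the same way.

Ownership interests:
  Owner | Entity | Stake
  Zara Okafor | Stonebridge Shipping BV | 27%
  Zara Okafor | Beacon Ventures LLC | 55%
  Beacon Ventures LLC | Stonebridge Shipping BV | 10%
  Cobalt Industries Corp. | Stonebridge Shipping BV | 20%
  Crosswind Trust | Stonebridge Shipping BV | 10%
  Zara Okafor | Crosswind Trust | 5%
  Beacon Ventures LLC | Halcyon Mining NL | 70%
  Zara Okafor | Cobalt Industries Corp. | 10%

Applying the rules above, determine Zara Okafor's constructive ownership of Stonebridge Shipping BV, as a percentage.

Chain via Crosswind Trust (R2): 5% × 10% = 0.5% of Stonebridge Shipping BV.
Chain via Cobalt Industries Corp. (R2): 10% × 20% = 2% of Stonebridge Shipping BV.
Chain via Beacon Ventures LLC (R2): 55% × 10% = 5.5% of Stonebridge Shipping BV.
Direct interest in Stonebridge Shipping BV: 27%.
Aggregating (R1): 0.5% + 2% + 5.5% + 27% = 35%.

35%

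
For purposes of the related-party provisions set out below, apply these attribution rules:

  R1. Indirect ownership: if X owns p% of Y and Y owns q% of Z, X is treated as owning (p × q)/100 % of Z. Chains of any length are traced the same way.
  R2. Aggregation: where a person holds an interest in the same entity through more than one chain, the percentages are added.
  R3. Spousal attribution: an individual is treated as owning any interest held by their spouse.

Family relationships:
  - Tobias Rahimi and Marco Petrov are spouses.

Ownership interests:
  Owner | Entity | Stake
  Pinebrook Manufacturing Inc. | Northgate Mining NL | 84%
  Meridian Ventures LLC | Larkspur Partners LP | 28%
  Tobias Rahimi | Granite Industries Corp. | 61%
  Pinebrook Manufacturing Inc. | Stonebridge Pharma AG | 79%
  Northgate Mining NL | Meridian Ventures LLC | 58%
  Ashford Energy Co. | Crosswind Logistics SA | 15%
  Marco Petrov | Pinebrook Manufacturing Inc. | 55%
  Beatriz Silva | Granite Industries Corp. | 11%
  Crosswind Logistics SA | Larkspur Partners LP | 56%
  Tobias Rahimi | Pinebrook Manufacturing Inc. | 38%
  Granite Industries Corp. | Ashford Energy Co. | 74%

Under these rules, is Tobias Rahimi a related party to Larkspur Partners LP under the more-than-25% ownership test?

No

By spousal attribution (R3), Tobias Rahimi is treated as also owning Marco Petrov's interest in Pinebrook Manufacturing Inc, giving 38% + 55% = 93%.
Chain via Granite Industries Corp. → Ashford Energy Co. → Crosswind Logistics SA (R1): 61% × 74% × 15% × 56% = 3.79176% of Larkspur Partners LP.
Chain via Pinebrook Manufacturing Inc. → Northgate Mining NL → Meridian Ventures LLC (R1): 93% × 84% × 58% × 28% = 12.686688% of Larkspur Partners LP.
Aggregating (R2): 3.79176% + 12.686688% = 16.478448%.
16.478448% does not exceed the 25% threshold, so Tobias is not a related party to Larkspur Partners LP.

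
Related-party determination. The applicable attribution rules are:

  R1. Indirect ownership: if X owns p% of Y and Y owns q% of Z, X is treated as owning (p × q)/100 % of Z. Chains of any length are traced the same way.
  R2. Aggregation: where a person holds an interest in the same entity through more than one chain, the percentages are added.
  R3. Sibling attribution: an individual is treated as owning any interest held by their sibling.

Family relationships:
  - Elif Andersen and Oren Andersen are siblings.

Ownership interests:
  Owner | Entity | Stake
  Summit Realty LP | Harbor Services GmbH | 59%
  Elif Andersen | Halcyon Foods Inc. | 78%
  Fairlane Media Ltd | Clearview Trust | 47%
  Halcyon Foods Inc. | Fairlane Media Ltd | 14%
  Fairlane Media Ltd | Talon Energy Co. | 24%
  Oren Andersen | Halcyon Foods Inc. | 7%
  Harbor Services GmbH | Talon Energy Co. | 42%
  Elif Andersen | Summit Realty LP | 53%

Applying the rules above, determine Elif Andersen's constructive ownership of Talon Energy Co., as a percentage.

By sibling attribution (R3), Elif Andersen is treated as also owning Oren Andersen's interest in Halcyon Foods Inc, giving 78% + 7% = 85%.
Chain via Summit Realty LP → Harbor Services GmbH (R1): 53% × 59% × 42% = 13.1334% of Talon Energy Co.
Chain via Halcyon Foods Inc. → Fairlane Media Ltd (R1): 85% × 14% × 24% = 2.856% of Talon Energy Co.
Aggregating (R2): 13.1334% + 2.856% = 15.9894%.

15.9894%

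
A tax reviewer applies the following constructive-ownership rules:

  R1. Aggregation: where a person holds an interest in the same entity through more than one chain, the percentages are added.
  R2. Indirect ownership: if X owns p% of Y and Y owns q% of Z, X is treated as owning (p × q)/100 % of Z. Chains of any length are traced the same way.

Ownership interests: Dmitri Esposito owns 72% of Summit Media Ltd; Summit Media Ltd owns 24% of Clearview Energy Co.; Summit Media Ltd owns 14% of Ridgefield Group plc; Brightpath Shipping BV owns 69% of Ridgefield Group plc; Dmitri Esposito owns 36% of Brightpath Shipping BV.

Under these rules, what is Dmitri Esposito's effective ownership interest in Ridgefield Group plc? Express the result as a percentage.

34.92%

Chain via Summit Media Ltd (R2): 72% × 14% = 10.08% of Ridgefield Group plc.
Chain via Brightpath Shipping BV (R2): 36% × 69% = 24.84% of Ridgefield Group plc.
Aggregating (R1): 10.08% + 24.84% = 34.92%.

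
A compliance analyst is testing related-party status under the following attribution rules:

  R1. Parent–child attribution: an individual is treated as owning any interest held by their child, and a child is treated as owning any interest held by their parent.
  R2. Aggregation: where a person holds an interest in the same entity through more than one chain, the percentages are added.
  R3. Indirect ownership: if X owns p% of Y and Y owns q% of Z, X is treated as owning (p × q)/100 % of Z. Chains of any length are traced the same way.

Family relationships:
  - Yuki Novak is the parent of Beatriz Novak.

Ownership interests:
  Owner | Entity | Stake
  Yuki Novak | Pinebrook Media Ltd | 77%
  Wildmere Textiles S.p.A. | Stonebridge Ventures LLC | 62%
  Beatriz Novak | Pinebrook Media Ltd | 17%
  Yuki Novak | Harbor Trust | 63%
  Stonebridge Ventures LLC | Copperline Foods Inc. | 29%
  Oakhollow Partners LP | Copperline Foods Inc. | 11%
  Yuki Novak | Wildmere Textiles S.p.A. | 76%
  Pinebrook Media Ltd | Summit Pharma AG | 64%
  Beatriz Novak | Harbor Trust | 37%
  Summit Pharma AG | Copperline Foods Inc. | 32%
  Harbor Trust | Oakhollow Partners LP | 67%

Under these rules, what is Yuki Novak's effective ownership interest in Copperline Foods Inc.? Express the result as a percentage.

40.286%

By parent–child attribution (R1), Yuki Novak is treated as also owning Beatriz Novak's interest in Pinebrook Media Ltd, giving 77% + 17% = 94%.
By parent–child attribution (R1), Yuki Novak is treated as also owning Beatriz Novak's interest in Harbor Trust, giving 63% + 37% = 100%.
Chain via Pinebrook Media Ltd → Summit Pharma AG (R3): 94% × 64% × 32% = 19.2512% of Copperline Foods Inc.
Chain via Wildmere Textiles S.p.A. → Stonebridge Ventures LLC (R3): 76% × 62% × 29% = 13.6648% of Copperline Foods Inc.
Chain via Harbor Trust → Oakhollow Partners LP (R3): 100% × 67% × 11% = 7.37% of Copperline Foods Inc.
Aggregating (R2): 19.2512% + 13.6648% + 7.37% = 40.286%.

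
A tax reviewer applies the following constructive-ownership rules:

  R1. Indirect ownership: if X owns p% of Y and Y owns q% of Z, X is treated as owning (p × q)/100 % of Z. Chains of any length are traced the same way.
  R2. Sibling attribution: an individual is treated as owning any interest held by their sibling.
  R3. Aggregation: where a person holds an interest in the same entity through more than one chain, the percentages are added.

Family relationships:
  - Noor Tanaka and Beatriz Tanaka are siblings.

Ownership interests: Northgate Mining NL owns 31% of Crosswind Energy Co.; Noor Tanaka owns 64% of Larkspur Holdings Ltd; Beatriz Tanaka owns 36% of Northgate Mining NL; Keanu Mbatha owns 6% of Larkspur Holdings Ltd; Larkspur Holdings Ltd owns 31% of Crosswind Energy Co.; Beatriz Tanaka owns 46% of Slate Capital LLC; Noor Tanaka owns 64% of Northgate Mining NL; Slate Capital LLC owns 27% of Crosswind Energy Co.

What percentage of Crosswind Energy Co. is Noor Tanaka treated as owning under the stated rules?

63.26%

By sibling attribution (R2), Noor Tanaka is treated as also owning Beatriz Tanaka's interest in Northgate Mining NL, giving 64% + 36% = 100%.
By sibling attribution (R2), Noor Tanaka is treated as owning Beatriz Tanaka's 46% interest in Slate Capital LLC.
Chain via Northgate Mining NL (R1): 100% × 31% = 31% of Crosswind Energy Co.
Chain via Larkspur Holdings Ltd (R1): 64% × 31% = 19.84% of Crosswind Energy Co.
Chain via Slate Capital LLC (R1): 46% × 27% = 12.42% of Crosswind Energy Co.
Aggregating (R3): 31% + 19.84% + 12.42% = 63.26%.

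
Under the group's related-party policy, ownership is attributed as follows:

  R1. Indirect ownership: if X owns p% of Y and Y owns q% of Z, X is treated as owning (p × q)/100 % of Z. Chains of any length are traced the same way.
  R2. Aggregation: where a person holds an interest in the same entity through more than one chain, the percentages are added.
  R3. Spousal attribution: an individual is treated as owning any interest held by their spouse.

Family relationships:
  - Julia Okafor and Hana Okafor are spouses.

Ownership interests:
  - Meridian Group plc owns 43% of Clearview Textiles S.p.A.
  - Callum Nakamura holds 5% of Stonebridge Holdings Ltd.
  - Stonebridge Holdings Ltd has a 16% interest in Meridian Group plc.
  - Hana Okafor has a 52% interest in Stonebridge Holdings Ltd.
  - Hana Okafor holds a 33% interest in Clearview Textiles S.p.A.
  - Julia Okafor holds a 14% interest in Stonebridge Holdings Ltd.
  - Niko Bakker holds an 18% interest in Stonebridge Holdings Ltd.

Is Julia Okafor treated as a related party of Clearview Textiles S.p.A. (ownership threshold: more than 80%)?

No

By spousal attribution (R3), Julia Okafor is treated as also owning Hana Okafor's interest in Stonebridge Holdings Ltd, giving 14% + 52% = 66%.
By spousal attribution (R3), Julia Okafor is treated as owning Hana Okafor's 33% interest in Clearview Textiles S.p.A.
Chain via Stonebridge Holdings Ltd → Meridian Group plc (R1): 66% × 16% × 43% = 4.5408% of Clearview Textiles S.p.A.
Direct interest in Clearview Textiles S.p.A: 33%.
Aggregating (R2): 4.5408% + 33% = 37.5408%.
37.5408% does not exceed the 80% threshold, so Julia is not a related party to Clearview Textiles S.p.A.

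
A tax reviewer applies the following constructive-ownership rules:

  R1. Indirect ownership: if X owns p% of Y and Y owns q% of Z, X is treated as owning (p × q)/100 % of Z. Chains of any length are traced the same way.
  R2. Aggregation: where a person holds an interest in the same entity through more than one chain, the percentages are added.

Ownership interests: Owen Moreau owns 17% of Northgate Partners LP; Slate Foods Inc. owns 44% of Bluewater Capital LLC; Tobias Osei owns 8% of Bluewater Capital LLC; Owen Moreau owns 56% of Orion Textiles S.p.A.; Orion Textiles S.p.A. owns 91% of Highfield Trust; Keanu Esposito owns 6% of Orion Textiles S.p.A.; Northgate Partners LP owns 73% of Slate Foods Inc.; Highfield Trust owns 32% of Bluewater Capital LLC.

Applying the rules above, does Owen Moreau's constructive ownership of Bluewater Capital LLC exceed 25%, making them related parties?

Chain via Orion Textiles S.p.A. → Highfield Trust (R1): 56% × 91% × 32% = 16.3072% of Bluewater Capital LLC.
Chain via Northgate Partners LP → Slate Foods Inc. (R1): 17% × 73% × 44% = 5.4604% of Bluewater Capital LLC.
Aggregating (R2): 16.3072% + 5.4604% = 21.7676%.
21.7676% does not exceed the 25% threshold, so Owen is not a related party to Bluewater Capital LLC.

No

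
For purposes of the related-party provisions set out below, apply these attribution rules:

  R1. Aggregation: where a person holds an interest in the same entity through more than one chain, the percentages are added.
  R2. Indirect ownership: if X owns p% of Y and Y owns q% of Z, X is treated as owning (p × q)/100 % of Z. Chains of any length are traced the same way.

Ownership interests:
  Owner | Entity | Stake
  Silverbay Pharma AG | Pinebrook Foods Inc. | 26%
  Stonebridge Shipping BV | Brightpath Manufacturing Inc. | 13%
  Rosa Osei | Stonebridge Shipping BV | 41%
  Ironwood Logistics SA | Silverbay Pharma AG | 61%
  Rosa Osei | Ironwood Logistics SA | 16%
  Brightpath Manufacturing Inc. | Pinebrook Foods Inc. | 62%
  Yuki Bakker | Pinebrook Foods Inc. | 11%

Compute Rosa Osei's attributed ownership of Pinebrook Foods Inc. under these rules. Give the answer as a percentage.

Chain via Ironwood Logistics SA → Silverbay Pharma AG (R2): 16% × 61% × 26% = 2.5376% of Pinebrook Foods Inc.
Chain via Stonebridge Shipping BV → Brightpath Manufacturing Inc. (R2): 41% × 13% × 62% = 3.3046% of Pinebrook Foods Inc.
Aggregating (R1): 2.5376% + 3.3046% = 5.8422%.

5.8422%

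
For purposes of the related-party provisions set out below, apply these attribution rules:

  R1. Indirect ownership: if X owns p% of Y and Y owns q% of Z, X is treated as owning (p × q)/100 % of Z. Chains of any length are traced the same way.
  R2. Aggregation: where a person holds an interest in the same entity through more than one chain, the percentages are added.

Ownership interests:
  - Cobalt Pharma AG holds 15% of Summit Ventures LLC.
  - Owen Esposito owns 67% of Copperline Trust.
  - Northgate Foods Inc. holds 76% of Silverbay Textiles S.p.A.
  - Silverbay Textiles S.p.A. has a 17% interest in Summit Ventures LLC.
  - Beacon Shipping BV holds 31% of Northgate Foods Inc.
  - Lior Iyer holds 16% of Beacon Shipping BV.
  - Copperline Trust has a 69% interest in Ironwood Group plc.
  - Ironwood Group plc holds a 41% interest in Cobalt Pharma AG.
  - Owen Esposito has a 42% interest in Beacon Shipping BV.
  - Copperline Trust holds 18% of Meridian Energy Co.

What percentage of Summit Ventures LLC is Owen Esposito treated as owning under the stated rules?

4.525329%

Chain via Copperline Trust → Ironwood Group plc → Cobalt Pharma AG (R1): 67% × 69% × 41% × 15% = 2.843145% of Summit Ventures LLC.
Chain via Beacon Shipping BV → Northgate Foods Inc. → Silverbay Textiles S.p.A. (R1): 42% × 31% × 76% × 17% = 1.682184% of Summit Ventures LLC.
Aggregating (R2): 2.843145% + 1.682184% = 4.525329%.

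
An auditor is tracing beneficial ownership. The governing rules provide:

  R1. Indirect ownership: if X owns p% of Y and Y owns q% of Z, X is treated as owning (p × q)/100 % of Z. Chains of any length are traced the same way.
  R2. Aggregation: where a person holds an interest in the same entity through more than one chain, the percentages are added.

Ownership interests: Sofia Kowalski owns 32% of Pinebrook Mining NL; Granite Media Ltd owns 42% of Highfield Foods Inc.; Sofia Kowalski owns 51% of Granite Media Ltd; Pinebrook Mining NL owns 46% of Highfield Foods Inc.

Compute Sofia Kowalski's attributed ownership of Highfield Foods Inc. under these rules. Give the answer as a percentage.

36.14%

Chain via Granite Media Ltd (R1): 51% × 42% = 21.42% of Highfield Foods Inc.
Chain via Pinebrook Mining NL (R1): 32% × 46% = 14.72% of Highfield Foods Inc.
Aggregating (R2): 21.42% + 14.72% = 36.14%.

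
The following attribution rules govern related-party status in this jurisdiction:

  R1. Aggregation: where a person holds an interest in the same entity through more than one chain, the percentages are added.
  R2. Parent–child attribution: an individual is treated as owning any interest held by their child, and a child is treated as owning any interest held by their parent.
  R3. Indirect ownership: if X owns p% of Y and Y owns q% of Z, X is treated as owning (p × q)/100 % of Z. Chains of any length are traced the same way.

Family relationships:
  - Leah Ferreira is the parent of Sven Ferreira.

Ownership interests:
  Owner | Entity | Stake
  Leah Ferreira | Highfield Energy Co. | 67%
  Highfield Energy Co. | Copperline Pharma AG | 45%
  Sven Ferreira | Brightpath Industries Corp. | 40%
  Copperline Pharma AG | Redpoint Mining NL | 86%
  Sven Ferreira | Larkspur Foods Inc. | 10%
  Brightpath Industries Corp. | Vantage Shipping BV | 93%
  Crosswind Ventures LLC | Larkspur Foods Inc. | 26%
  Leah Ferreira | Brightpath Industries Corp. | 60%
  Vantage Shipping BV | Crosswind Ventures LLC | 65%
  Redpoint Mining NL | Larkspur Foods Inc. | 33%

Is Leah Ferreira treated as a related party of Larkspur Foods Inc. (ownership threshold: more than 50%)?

No

By parent–child attribution (R2), Leah Ferreira is treated as also owning Sven Ferreira's interest in Brightpath Industries Corp, giving 60% + 40% = 100%.
By parent–child attribution (R2), Leah Ferreira is treated as owning Sven Ferreira's 10% interest in Larkspur Foods Inc.
Chain via Brightpath Industries Corp. → Vantage Shipping BV → Crosswind Ventures LLC (R3): 100% × 93% × 65% × 26% = 15.717% of Larkspur Foods Inc.
Chain via Highfield Energy Co. → Copperline Pharma AG → Redpoint Mining NL (R3): 67% × 45% × 86% × 33% = 8.55657% of Larkspur Foods Inc.
Direct interest in Larkspur Foods Inc: 10%.
Aggregating (R1): 15.717% + 8.55657% + 10% = 34.27357%.
34.27357% does not exceed the 50% threshold, so Leah is not a related party to Larkspur Foods Inc.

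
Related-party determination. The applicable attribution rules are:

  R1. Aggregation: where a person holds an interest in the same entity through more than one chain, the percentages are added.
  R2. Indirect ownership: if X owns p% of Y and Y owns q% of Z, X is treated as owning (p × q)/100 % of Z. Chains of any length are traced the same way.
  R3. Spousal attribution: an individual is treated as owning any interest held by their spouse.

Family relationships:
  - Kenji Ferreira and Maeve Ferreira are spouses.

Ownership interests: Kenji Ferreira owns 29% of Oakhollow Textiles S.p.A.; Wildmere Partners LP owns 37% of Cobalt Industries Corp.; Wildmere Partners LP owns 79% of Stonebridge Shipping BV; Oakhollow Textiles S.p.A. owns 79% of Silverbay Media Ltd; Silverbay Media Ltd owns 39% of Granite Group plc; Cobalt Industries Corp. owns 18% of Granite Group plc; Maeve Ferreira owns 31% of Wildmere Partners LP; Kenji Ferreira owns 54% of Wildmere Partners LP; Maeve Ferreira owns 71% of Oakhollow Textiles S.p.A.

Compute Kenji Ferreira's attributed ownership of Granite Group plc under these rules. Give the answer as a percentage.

By spousal attribution (R3), Kenji Ferreira is treated as also owning Maeve Ferreira's interest in Oakhollow Textiles S.p.A, giving 29% + 71% = 100%.
By spousal attribution (R3), Kenji Ferreira is treated as also owning Maeve Ferreira's interest in Wildmere Partners LP, giving 54% + 31% = 85%.
Chain via Oakhollow Textiles S.p.A. → Silverbay Media Ltd (R2): 100% × 79% × 39% = 30.81% of Granite Group plc.
Chain via Wildmere Partners LP → Cobalt Industries Corp. (R2): 85% × 37% × 18% = 5.661% of Granite Group plc.
Aggregating (R1): 30.81% + 5.661% = 36.471%.

36.471%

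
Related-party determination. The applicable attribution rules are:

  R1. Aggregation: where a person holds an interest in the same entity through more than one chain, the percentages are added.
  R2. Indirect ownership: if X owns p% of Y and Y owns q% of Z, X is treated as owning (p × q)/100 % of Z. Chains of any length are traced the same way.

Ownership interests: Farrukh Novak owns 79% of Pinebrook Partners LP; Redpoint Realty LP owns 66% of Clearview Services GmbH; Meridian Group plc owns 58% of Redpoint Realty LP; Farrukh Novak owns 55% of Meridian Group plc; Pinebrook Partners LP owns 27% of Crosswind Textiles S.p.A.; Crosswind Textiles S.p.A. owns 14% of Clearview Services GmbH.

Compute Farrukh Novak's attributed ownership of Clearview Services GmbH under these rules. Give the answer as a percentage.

Chain via Pinebrook Partners LP → Crosswind Textiles S.p.A. (R2): 79% × 27% × 14% = 2.9862% of Clearview Services GmbH.
Chain via Meridian Group plc → Redpoint Realty LP (R2): 55% × 58% × 66% = 21.054% of Clearview Services GmbH.
Aggregating (R1): 2.9862% + 21.054% = 24.0402%.

24.0402%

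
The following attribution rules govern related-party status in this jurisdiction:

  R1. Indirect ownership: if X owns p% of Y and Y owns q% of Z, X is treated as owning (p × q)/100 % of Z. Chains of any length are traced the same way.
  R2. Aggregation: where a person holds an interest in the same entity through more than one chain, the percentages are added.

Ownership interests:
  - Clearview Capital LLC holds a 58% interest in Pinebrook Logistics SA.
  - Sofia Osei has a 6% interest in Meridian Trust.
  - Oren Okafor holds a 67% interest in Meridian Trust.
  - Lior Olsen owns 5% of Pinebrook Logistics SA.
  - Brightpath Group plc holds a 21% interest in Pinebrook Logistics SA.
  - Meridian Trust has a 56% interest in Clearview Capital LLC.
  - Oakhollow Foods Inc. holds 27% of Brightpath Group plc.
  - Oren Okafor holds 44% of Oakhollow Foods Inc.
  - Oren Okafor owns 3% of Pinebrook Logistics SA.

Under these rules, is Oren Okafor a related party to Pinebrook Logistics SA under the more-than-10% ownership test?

Chain via Meridian Trust → Clearview Capital LLC (R1): 67% × 56% × 58% = 21.7616% of Pinebrook Logistics SA.
Chain via Oakhollow Foods Inc. → Brightpath Group plc (R1): 44% × 27% × 21% = 2.4948% of Pinebrook Logistics SA.
Direct interest in Pinebrook Logistics SA: 3%.
Aggregating (R2): 21.7616% + 2.4948% + 3% = 27.2564%.
27.2564% exceeds the 10% threshold, so Oren is a related party to Pinebrook Logistics SA.

Yes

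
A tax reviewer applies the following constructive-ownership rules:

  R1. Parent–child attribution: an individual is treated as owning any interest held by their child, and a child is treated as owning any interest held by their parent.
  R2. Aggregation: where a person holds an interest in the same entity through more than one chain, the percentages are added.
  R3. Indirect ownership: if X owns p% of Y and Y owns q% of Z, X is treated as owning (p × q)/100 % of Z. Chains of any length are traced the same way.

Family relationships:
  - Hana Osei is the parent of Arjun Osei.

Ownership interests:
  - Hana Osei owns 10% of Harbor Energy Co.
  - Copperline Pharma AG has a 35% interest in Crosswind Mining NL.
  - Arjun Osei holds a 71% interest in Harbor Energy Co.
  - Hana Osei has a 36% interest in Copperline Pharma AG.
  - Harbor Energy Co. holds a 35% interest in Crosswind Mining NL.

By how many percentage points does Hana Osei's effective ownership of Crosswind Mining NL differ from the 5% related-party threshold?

35.95

By parent–child attribution (R1), Hana Osei is treated as also owning Arjun Osei's interest in Harbor Energy Co, giving 10% + 71% = 81%.
Chain via Copperline Pharma AG (R3): 36% × 35% = 12.6% of Crosswind Mining NL.
Chain via Harbor Energy Co. (R3): 81% × 35% = 28.35% of Crosswind Mining NL.
Aggregating (R2): 12.6% + 28.35% = 40.95%.
40.95% exceeds the 5% threshold by 35.95 percentage points.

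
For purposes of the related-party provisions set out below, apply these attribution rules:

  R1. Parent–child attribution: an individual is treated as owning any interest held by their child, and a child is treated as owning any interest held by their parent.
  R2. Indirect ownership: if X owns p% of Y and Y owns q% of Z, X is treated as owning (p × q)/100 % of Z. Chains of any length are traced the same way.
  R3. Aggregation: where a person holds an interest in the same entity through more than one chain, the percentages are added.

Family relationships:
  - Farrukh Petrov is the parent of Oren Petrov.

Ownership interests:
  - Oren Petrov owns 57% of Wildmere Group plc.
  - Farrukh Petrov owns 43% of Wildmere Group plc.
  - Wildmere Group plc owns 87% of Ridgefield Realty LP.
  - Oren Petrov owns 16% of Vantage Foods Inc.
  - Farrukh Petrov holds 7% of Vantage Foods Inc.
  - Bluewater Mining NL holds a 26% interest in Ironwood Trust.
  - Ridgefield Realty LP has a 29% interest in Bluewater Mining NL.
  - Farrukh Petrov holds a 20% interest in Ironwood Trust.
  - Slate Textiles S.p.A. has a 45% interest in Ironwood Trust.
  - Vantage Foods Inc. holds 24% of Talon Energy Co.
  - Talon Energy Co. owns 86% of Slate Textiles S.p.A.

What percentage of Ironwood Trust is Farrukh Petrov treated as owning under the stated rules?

28.69604%

By parent–child attribution (R1), Farrukh Petrov is treated as also owning Oren Petrov's interest in Vantage Foods Inc, giving 7% + 16% = 23%.
By parent–child attribution (R1), Farrukh Petrov is treated as also owning Oren Petrov's interest in Wildmere Group plc, giving 43% + 57% = 100%.
Chain via Vantage Foods Inc. → Talon Energy Co. → Slate Textiles S.p.A. (R2): 23% × 24% × 86% × 45% = 2.13624% of Ironwood Trust.
Chain via Wildmere Group plc → Ridgefield Realty LP → Bluewater Mining NL (R2): 100% × 87% × 29% × 26% = 6.5598% of Ironwood Trust.
Direct interest in Ironwood Trust: 20%.
Aggregating (R3): 2.13624% + 6.5598% + 20% = 28.69604%.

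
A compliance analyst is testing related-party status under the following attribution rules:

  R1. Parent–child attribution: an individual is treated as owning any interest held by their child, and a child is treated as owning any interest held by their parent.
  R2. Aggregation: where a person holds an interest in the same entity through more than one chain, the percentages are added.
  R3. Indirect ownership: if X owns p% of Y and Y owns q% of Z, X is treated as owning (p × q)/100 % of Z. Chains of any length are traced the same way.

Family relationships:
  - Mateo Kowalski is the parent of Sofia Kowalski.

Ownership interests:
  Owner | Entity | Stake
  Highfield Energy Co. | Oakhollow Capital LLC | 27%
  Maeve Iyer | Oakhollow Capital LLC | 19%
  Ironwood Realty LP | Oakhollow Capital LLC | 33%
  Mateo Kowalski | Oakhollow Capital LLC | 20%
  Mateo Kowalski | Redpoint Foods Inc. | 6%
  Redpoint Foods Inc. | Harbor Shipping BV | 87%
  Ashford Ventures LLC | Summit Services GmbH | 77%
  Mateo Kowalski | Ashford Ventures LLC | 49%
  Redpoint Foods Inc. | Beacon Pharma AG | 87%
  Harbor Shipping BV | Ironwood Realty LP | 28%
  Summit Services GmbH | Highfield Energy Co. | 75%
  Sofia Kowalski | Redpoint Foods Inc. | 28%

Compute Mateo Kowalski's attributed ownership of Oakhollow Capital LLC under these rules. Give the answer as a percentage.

30.373517%

By parent–child attribution (R1), Mateo Kowalski is treated as also owning Sofia Kowalski's interest in Redpoint Foods Inc, giving 6% + 28% = 34%.
Chain via Redpoint Foods Inc. → Harbor Shipping BV → Ironwood Realty LP (R3): 34% × 87% × 28% × 33% = 2.733192% of Oakhollow Capital LLC.
Chain via Ashford Ventures LLC → Summit Services GmbH → Highfield Energy Co. (R3): 49% × 77% × 75% × 27% = 7.640325% of Oakhollow Capital LLC.
Direct interest in Oakhollow Capital LLC: 20%.
Aggregating (R2): 2.733192% + 7.640325% + 20% = 30.373517%.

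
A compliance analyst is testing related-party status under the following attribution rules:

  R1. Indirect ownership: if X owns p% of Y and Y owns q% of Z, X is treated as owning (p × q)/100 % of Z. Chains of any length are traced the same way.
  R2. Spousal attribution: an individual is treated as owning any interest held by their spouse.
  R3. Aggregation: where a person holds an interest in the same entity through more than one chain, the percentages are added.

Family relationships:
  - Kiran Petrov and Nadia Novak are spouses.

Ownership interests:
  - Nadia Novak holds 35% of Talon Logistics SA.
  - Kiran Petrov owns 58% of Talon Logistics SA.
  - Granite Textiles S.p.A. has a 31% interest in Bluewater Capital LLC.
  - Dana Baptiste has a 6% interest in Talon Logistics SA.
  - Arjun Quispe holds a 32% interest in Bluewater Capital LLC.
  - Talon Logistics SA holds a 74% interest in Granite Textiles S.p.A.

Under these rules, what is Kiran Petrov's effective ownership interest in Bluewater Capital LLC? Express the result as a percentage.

By spousal attribution (R2), Kiran Petrov is treated as also owning Nadia Novak's interest in Talon Logistics SA, giving 58% + 35% = 93%.
Chain via Talon Logistics SA → Granite Textiles S.p.A. (R1): 93% × 74% × 31% = 21.3342% of Bluewater Capital LLC.

21.3342%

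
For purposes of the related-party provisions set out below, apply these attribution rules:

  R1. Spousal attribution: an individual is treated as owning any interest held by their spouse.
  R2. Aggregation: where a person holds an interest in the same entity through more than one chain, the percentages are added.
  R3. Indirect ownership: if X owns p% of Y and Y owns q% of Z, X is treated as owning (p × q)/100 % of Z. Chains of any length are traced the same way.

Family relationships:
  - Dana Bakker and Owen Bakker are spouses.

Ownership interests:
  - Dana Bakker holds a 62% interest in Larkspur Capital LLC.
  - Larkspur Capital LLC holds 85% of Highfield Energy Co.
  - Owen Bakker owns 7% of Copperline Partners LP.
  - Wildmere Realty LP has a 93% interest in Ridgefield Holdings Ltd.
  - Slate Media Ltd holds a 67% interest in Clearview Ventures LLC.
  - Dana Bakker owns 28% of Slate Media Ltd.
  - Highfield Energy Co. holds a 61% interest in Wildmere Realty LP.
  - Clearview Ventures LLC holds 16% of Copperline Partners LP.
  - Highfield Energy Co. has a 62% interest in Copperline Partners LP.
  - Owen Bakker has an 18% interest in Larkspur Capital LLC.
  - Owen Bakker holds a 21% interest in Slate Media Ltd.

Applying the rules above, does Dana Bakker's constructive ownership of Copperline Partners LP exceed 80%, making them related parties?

No

By spousal attribution (R1), Dana Bakker is treated as also owning Owen Bakker's interest in Larkspur Capital LLC, giving 62% + 18% = 80%.
By spousal attribution (R1), Dana Bakker is treated as also owning Owen Bakker's interest in Slate Media Ltd, giving 28% + 21% = 49%.
By spousal attribution (R1), Dana Bakker is treated as owning Owen Bakker's 7% interest in Copperline Partners LP.
Chain via Larkspur Capital LLC → Highfield Energy Co. (R3): 80% × 85% × 62% = 42.16% of Copperline Partners LP.
Chain via Slate Media Ltd → Clearview Ventures LLC (R3): 49% × 67% × 16% = 5.2528% of Copperline Partners LP.
Direct interest in Copperline Partners LP: 7%.
Aggregating (R2): 42.16% + 5.2528% + 7% = 54.4128%.
54.4128% does not exceed the 80% threshold, so Dana is not a related party to Copperline Partners LP.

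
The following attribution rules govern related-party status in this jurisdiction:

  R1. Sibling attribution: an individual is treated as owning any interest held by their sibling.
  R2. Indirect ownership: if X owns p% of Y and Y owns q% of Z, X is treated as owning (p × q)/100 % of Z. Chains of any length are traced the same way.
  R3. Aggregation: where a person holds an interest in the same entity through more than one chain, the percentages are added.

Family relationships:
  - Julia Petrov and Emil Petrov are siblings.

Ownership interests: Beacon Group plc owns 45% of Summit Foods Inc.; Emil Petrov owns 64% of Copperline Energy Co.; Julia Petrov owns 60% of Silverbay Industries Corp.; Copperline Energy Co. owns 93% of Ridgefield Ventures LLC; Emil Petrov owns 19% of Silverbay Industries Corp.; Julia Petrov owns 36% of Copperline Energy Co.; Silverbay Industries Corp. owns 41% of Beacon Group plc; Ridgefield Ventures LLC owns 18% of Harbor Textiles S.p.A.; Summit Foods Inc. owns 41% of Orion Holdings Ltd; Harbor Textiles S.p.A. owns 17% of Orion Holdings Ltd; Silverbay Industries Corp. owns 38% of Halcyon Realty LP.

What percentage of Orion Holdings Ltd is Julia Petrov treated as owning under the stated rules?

8.821755%

By sibling attribution (R1), Julia Petrov is treated as also owning Emil Petrov's interest in Copperline Energy Co, giving 36% + 64% = 100%.
By sibling attribution (R1), Julia Petrov is treated as also owning Emil Petrov's interest in Silverbay Industries Corp, giving 60% + 19% = 79%.
Chain via Copperline Energy Co. → Ridgefield Ventures LLC → Harbor Textiles S.p.A. (R2): 100% × 93% × 18% × 17% = 2.8458% of Orion Holdings Ltd.
Chain via Silverbay Industries Corp. → Beacon Group plc → Summit Foods Inc. (R2): 79% × 41% × 45% × 41% = 5.975955% of Orion Holdings Ltd.
Aggregating (R3): 2.8458% + 5.975955% = 8.821755%.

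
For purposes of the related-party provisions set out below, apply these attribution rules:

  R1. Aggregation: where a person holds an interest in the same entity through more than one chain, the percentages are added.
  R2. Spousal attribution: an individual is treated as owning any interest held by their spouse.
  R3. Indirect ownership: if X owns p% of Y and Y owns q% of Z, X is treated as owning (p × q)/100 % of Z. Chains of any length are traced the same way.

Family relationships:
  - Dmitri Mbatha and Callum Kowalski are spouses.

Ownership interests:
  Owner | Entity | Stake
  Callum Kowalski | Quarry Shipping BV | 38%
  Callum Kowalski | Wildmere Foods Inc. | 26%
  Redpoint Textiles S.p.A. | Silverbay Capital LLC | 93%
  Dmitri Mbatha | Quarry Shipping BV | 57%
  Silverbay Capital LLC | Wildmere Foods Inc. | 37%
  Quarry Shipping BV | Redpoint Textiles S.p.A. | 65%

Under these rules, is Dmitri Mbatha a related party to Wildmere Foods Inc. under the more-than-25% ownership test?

By spousal attribution (R2), Dmitri Mbatha is treated as also owning Callum Kowalski's interest in Quarry Shipping BV, giving 57% + 38% = 95%.
By spousal attribution (R2), Dmitri Mbatha is treated as owning Callum Kowalski's 26% interest in Wildmere Foods Inc.
Chain via Quarry Shipping BV → Redpoint Textiles S.p.A. → Silverbay Capital LLC (R3): 95% × 65% × 93% × 37% = 21.248175% of Wildmere Foods Inc.
Direct interest in Wildmere Foods Inc: 26%.
Aggregating (R1): 21.248175% + 26% = 47.248175%.
47.248175% exceeds the 25% threshold, so Dmitri is a related party to Wildmere Foods Inc.

Yes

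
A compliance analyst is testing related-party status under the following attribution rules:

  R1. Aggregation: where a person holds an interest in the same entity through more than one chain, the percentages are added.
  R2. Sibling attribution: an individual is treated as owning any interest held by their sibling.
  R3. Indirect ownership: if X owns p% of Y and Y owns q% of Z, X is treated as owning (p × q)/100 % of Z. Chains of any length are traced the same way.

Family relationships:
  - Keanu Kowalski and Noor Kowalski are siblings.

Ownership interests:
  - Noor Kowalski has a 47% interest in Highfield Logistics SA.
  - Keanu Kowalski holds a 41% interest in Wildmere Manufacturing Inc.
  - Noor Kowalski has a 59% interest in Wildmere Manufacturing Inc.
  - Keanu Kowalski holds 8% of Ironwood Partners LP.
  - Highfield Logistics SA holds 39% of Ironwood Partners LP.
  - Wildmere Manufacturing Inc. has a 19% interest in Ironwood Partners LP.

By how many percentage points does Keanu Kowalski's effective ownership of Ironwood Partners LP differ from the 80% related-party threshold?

By sibling attribution (R2), Keanu Kowalski is treated as also owning Noor Kowalski's interest in Wildmere Manufacturing Inc, giving 41% + 59% = 100%.
By sibling attribution (R2), Keanu Kowalski is treated as owning Noor Kowalski's 47% interest in Highfield Logistics SA.
Chain via Wildmere Manufacturing Inc. (R3): 100% × 19% = 19% of Ironwood Partners LP.
Direct interest in Ironwood Partners LP: 8%.
Chain via Highfield Logistics SA (R3): 47% × 39% = 18.33% of Ironwood Partners LP.
Aggregating (R1): 19% + 8% + 18.33% = 45.33%.
45.33% falls short of the 80% threshold by 34.67 percentage points.

34.67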